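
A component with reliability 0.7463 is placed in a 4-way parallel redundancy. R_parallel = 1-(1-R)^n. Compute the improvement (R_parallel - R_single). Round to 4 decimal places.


R_single = 0.7463, n = 4
1 - R_single = 0.2537
(1 - R_single)^n = 0.2537^4 = 0.0041
R_parallel = 1 - 0.0041 = 0.9959
Improvement = 0.9959 - 0.7463
Improvement = 0.2496

0.2496


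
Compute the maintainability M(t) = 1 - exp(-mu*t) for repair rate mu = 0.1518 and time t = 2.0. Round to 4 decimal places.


mu = 0.1518, t = 2.0
mu * t = 0.1518 * 2.0 = 0.3036
exp(-0.3036) = 0.7382
M(t) = 1 - 0.7382
M(t) = 0.2618

0.2618


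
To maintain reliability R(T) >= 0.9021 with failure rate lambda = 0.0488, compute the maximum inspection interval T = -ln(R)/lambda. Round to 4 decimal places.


R_target = 0.9021
lambda = 0.0488
-ln(0.9021) = 0.103
T = 0.103 / 0.0488
T = 2.1113

2.1113


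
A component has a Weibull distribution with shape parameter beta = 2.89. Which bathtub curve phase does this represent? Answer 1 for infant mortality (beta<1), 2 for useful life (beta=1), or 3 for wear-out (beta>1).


beta = 2.89
Compare beta to 1:
beta < 1 => infant mortality (phase 1)
beta = 1 => useful life (phase 2)
beta > 1 => wear-out (phase 3)
Since beta = 2.89, this is wear-out (increasing failure rate)
Phase = 3

3


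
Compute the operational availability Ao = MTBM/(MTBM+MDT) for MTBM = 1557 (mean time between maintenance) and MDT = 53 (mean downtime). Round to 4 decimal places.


MTBM = 1557
MDT = 53
MTBM + MDT = 1610
Ao = 1557 / 1610
Ao = 0.9671

0.9671


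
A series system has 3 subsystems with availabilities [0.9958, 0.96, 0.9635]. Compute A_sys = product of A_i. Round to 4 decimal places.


Subsystems: [0.9958, 0.96, 0.9635]
After subsystem 1 (A=0.9958): product = 0.9958
After subsystem 2 (A=0.96): product = 0.956
After subsystem 3 (A=0.9635): product = 0.9211
A_sys = 0.9211

0.9211


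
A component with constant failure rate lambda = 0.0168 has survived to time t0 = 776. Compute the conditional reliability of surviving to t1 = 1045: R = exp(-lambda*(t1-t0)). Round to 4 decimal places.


lambda = 0.0168
t0 = 776, t1 = 1045
t1 - t0 = 269
lambda * (t1-t0) = 0.0168 * 269 = 4.5192
R = exp(-4.5192)
R = 0.0109

0.0109


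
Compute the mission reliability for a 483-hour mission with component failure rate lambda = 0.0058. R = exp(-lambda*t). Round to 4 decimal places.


lambda = 0.0058
mission_time = 483
lambda * t = 0.0058 * 483 = 2.8014
R = exp(-2.8014)
R = 0.0607

0.0607


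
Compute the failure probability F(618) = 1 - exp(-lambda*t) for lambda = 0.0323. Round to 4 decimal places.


lambda = 0.0323, t = 618
lambda * t = 19.9614
exp(-19.9614) = 0.0
F(t) = 1 - 0.0
F(t) = 1.0

1.0


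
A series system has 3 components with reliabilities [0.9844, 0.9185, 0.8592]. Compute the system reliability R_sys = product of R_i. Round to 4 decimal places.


Components: [0.9844, 0.9185, 0.8592]
After component 1 (R=0.9844): product = 0.9844
After component 2 (R=0.9185): product = 0.9042
After component 3 (R=0.8592): product = 0.7769
R_sys = 0.7769

0.7769


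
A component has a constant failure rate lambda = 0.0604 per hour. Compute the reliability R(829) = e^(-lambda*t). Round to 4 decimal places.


lambda = 0.0604
t = 829
lambda * t = 50.0716
R(t) = e^(-50.0716)
R(t) = 0.0

0.0


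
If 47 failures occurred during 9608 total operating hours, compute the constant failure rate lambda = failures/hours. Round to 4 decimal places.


failures = 47
total_hours = 9608
lambda = 47 / 9608
lambda = 0.0049

0.0049


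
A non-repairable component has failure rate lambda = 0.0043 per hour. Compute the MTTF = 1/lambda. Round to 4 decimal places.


lambda = 0.0043
MTTF = 1 / 0.0043
MTTF = 232.5581

232.5581


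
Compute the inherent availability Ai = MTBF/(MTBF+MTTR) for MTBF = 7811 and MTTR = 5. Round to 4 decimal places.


MTBF = 7811
MTTR = 5
MTBF + MTTR = 7816
Ai = 7811 / 7816
Ai = 0.9994

0.9994


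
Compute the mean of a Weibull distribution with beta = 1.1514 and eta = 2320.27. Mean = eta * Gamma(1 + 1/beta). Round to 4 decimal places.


beta = 1.1514, eta = 2320.27
1/beta = 0.8685
1 + 1/beta = 1.8685
Gamma(1.8685) = 0.9514
Mean = 2320.27 * 0.9514
Mean = 2207.4232

2207.4232


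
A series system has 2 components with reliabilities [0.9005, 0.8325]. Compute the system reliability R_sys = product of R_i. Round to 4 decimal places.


Components: [0.9005, 0.8325]
After component 1 (R=0.9005): product = 0.9005
After component 2 (R=0.8325): product = 0.7497
R_sys = 0.7497

0.7497


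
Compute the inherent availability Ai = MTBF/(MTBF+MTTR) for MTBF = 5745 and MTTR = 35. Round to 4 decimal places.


MTBF = 5745
MTTR = 35
MTBF + MTTR = 5780
Ai = 5745 / 5780
Ai = 0.9939

0.9939


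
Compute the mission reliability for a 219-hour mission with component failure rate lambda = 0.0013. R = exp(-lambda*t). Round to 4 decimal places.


lambda = 0.0013
mission_time = 219
lambda * t = 0.0013 * 219 = 0.2847
R = exp(-0.2847)
R = 0.7522

0.7522


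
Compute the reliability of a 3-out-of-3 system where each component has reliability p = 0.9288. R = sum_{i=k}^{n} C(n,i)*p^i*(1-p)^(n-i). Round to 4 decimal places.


k = 3, n = 3, p = 0.9288
i=3: C(3,3)=1 * 0.9288^3 * 0.0712^0 = 0.8012
R = sum of terms = 0.8012

0.8012


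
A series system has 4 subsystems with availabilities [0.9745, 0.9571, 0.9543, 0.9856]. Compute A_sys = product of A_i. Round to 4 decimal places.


Subsystems: [0.9745, 0.9571, 0.9543, 0.9856]
After subsystem 1 (A=0.9745): product = 0.9745
After subsystem 2 (A=0.9571): product = 0.9327
After subsystem 3 (A=0.9543): product = 0.8901
After subsystem 4 (A=0.9856): product = 0.8773
A_sys = 0.8773

0.8773


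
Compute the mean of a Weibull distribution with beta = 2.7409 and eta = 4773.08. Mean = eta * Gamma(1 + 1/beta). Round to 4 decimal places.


beta = 2.7409, eta = 4773.08
1/beta = 0.3648
1 + 1/beta = 1.3648
Gamma(1.3648) = 0.8898
Mean = 4773.08 * 0.8898
Mean = 4246.8515

4246.8515


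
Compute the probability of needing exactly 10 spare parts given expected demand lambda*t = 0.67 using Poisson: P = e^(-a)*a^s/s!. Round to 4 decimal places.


a = 0.67, s = 10
e^(-a) = e^(-0.67) = 0.5117
a^s = 0.67^10 = 0.0182
s! = 3628800
P = 0.5117 * 0.0182 / 3628800
P = 0.0

0.0


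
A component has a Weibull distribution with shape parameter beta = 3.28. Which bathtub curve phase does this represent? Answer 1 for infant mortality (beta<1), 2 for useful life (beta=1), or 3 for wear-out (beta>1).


beta = 3.28
Compare beta to 1:
beta < 1 => infant mortality (phase 1)
beta = 1 => useful life (phase 2)
beta > 1 => wear-out (phase 3)
Since beta = 3.28, this is wear-out (increasing failure rate)
Phase = 3

3


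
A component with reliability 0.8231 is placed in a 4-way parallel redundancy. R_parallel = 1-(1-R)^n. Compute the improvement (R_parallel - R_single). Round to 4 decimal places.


R_single = 0.8231, n = 4
1 - R_single = 0.1769
(1 - R_single)^n = 0.1769^4 = 0.001
R_parallel = 1 - 0.001 = 0.999
Improvement = 0.999 - 0.8231
Improvement = 0.1759

0.1759


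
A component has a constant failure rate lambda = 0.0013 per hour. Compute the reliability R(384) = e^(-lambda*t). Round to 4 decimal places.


lambda = 0.0013
t = 384
lambda * t = 0.4992
R(t) = e^(-0.4992)
R(t) = 0.607

0.607


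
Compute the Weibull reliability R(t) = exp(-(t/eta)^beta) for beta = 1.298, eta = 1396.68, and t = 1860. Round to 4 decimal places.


beta = 1.298, eta = 1396.68, t = 1860
t/eta = 1860 / 1396.68 = 1.3317
(t/eta)^beta = 1.3317^1.298 = 1.4504
R(t) = exp(-1.4504)
R(t) = 0.2345

0.2345


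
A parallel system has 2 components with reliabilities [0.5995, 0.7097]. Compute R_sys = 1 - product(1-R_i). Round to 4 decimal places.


Components: [0.5995, 0.7097]
(1 - 0.5995) = 0.4005, running product = 0.4005
(1 - 0.7097) = 0.2903, running product = 0.1163
Product of (1-R_i) = 0.1163
R_sys = 1 - 0.1163 = 0.8837

0.8837


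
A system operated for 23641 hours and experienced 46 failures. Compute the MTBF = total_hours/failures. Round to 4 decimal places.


total_hours = 23641
failures = 46
MTBF = 23641 / 46
MTBF = 513.9348

513.9348


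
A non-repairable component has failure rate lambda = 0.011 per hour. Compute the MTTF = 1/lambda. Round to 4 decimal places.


lambda = 0.011
MTTF = 1 / 0.011
MTTF = 90.9091

90.9091


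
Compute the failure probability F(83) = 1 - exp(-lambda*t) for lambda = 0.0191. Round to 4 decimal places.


lambda = 0.0191, t = 83
lambda * t = 1.5853
exp(-1.5853) = 0.2049
F(t) = 1 - 0.2049
F(t) = 0.7951

0.7951


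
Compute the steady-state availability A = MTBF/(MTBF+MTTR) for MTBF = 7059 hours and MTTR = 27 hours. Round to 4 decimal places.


MTBF = 7059
MTTR = 27
MTBF + MTTR = 7086
A = 7059 / 7086
A = 0.9962

0.9962


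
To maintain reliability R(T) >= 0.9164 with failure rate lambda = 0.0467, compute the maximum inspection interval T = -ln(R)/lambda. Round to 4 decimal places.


R_target = 0.9164
lambda = 0.0467
-ln(0.9164) = 0.0873
T = 0.0873 / 0.0467
T = 1.8694

1.8694


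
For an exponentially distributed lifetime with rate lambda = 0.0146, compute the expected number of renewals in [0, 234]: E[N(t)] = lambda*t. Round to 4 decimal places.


lambda = 0.0146
t = 234
E[N(t)] = lambda * t
E[N(t)] = 0.0146 * 234
E[N(t)] = 3.4164

3.4164


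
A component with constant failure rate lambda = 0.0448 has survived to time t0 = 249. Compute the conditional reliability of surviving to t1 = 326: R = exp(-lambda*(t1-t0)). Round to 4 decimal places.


lambda = 0.0448
t0 = 249, t1 = 326
t1 - t0 = 77
lambda * (t1-t0) = 0.0448 * 77 = 3.4496
R = exp(-3.4496)
R = 0.0318

0.0318


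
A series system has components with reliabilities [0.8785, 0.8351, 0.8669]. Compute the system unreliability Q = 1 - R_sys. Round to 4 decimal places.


Components: [0.8785, 0.8351, 0.8669]
After component 1: product = 0.8785
After component 2: product = 0.7336
After component 3: product = 0.636
R_sys = 0.636
Q = 1 - 0.636 = 0.364

0.364


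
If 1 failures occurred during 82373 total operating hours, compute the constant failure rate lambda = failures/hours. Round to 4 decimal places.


failures = 1
total_hours = 82373
lambda = 1 / 82373
lambda = 0.0

0.0


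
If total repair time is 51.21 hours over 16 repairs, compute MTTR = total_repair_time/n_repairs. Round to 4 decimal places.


total_repair_time = 51.21
n_repairs = 16
MTTR = 51.21 / 16
MTTR = 3.2006

3.2006


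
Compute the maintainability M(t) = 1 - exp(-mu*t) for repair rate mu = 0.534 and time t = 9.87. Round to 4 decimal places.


mu = 0.534, t = 9.87
mu * t = 0.534 * 9.87 = 5.2706
exp(-5.2706) = 0.0051
M(t) = 1 - 0.0051
M(t) = 0.9949

0.9949


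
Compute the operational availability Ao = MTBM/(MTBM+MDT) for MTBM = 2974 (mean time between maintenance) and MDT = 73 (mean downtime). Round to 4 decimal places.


MTBM = 2974
MDT = 73
MTBM + MDT = 3047
Ao = 2974 / 3047
Ao = 0.976

0.976


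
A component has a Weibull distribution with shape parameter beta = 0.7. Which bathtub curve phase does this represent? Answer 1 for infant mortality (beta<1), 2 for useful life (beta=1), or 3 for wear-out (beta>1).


beta = 0.7
Compare beta to 1:
beta < 1 => infant mortality (phase 1)
beta = 1 => useful life (phase 2)
beta > 1 => wear-out (phase 3)
Since beta = 0.7, this is infant mortality (decreasing failure rate)
Phase = 1

1


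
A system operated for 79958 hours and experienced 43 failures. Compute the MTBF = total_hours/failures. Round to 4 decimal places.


total_hours = 79958
failures = 43
MTBF = 79958 / 43
MTBF = 1859.4884

1859.4884


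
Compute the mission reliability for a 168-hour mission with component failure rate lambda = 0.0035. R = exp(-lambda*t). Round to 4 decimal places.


lambda = 0.0035
mission_time = 168
lambda * t = 0.0035 * 168 = 0.588
R = exp(-0.588)
R = 0.5554

0.5554


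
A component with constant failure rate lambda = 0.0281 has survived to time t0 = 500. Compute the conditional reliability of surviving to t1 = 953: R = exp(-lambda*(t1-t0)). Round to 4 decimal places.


lambda = 0.0281
t0 = 500, t1 = 953
t1 - t0 = 453
lambda * (t1-t0) = 0.0281 * 453 = 12.7293
R = exp(-12.7293)
R = 0.0

0.0


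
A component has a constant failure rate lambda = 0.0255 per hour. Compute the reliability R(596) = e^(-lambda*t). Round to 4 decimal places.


lambda = 0.0255
t = 596
lambda * t = 15.198
R(t) = e^(-15.198)
R(t) = 0.0

0.0


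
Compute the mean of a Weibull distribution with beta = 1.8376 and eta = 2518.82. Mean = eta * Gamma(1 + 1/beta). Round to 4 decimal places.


beta = 1.8376, eta = 2518.82
1/beta = 0.5442
1 + 1/beta = 1.5442
Gamma(1.5442) = 0.8885
Mean = 2518.82 * 0.8885
Mean = 2237.8636

2237.8636


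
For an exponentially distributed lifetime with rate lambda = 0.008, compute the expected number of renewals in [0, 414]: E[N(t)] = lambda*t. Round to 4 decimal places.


lambda = 0.008
t = 414
E[N(t)] = lambda * t
E[N(t)] = 0.008 * 414
E[N(t)] = 3.312

3.312


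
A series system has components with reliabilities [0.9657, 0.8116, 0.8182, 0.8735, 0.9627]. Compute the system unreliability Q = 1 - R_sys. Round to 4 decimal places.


Components: [0.9657, 0.8116, 0.8182, 0.8735, 0.9627]
After component 1: product = 0.9657
After component 2: product = 0.7838
After component 3: product = 0.6413
After component 4: product = 0.5602
After component 5: product = 0.5393
R_sys = 0.5393
Q = 1 - 0.5393 = 0.4607

0.4607


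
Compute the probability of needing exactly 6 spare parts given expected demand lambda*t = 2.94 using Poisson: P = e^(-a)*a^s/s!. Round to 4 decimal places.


a = 2.94, s = 6
e^(-a) = e^(-2.94) = 0.0529
a^s = 2.94^6 = 645.7791
s! = 720
P = 0.0529 * 645.7791 / 720
P = 0.0474

0.0474


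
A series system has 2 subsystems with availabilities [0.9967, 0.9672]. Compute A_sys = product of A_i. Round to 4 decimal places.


Subsystems: [0.9967, 0.9672]
After subsystem 1 (A=0.9967): product = 0.9967
After subsystem 2 (A=0.9672): product = 0.964
A_sys = 0.964

0.964


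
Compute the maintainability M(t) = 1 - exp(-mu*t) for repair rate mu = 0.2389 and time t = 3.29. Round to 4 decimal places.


mu = 0.2389, t = 3.29
mu * t = 0.2389 * 3.29 = 0.786
exp(-0.786) = 0.4557
M(t) = 1 - 0.4557
M(t) = 0.5443

0.5443


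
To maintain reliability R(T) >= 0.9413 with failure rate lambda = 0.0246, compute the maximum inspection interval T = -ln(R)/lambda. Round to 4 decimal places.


R_target = 0.9413
lambda = 0.0246
-ln(0.9413) = 0.0605
T = 0.0605 / 0.0246
T = 2.4591

2.4591


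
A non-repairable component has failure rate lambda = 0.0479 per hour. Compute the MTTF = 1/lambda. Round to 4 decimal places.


lambda = 0.0479
MTTF = 1 / 0.0479
MTTF = 20.8768

20.8768


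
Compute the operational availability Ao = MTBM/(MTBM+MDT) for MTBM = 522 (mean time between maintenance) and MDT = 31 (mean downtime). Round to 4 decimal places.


MTBM = 522
MDT = 31
MTBM + MDT = 553
Ao = 522 / 553
Ao = 0.9439

0.9439


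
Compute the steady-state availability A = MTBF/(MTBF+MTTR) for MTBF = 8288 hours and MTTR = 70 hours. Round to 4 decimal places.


MTBF = 8288
MTTR = 70
MTBF + MTTR = 8358
A = 8288 / 8358
A = 0.9916

0.9916


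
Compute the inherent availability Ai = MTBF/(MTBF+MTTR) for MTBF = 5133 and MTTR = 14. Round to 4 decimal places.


MTBF = 5133
MTTR = 14
MTBF + MTTR = 5147
Ai = 5133 / 5147
Ai = 0.9973

0.9973


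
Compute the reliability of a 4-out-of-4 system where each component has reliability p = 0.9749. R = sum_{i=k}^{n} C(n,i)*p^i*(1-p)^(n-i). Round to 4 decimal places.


k = 4, n = 4, p = 0.9749
i=4: C(4,4)=1 * 0.9749^4 * 0.0251^0 = 0.9033
R = sum of terms = 0.9033

0.9033


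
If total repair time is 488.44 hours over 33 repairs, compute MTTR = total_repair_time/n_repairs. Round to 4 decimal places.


total_repair_time = 488.44
n_repairs = 33
MTTR = 488.44 / 33
MTTR = 14.8012

14.8012


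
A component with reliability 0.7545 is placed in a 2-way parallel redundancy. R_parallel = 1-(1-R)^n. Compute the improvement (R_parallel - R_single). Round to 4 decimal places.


R_single = 0.7545, n = 2
1 - R_single = 0.2455
(1 - R_single)^n = 0.2455^2 = 0.0603
R_parallel = 1 - 0.0603 = 0.9397
Improvement = 0.9397 - 0.7545
Improvement = 0.1852

0.1852


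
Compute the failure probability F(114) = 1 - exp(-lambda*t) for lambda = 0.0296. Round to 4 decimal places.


lambda = 0.0296, t = 114
lambda * t = 3.3744
exp(-3.3744) = 0.0342
F(t) = 1 - 0.0342
F(t) = 0.9658

0.9658


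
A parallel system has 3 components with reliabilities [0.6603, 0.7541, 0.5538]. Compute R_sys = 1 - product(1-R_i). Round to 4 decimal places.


Components: [0.6603, 0.7541, 0.5538]
(1 - 0.6603) = 0.3397, running product = 0.3397
(1 - 0.7541) = 0.2459, running product = 0.0835
(1 - 0.5538) = 0.4462, running product = 0.0373
Product of (1-R_i) = 0.0373
R_sys = 1 - 0.0373 = 0.9627

0.9627


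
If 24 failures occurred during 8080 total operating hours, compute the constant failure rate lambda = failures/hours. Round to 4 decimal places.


failures = 24
total_hours = 8080
lambda = 24 / 8080
lambda = 0.003

0.003


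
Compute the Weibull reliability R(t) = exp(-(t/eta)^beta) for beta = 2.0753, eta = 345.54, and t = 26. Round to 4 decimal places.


beta = 2.0753, eta = 345.54, t = 26
t/eta = 26 / 345.54 = 0.0752
(t/eta)^beta = 0.0752^2.0753 = 0.0047
R(t) = exp(-0.0047)
R(t) = 0.9954

0.9954


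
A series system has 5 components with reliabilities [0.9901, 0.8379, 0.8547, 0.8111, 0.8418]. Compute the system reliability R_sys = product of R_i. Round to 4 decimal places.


Components: [0.9901, 0.8379, 0.8547, 0.8111, 0.8418]
After component 1 (R=0.9901): product = 0.9901
After component 2 (R=0.8379): product = 0.8296
After component 3 (R=0.8547): product = 0.7091
After component 4 (R=0.8111): product = 0.5751
After component 5 (R=0.8418): product = 0.4841
R_sys = 0.4841

0.4841


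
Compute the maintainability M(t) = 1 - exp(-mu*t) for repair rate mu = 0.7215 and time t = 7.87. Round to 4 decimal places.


mu = 0.7215, t = 7.87
mu * t = 0.7215 * 7.87 = 5.6782
exp(-5.6782) = 0.0034
M(t) = 1 - 0.0034
M(t) = 0.9966

0.9966


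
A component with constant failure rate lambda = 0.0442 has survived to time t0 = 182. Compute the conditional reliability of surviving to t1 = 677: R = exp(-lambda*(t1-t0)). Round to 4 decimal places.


lambda = 0.0442
t0 = 182, t1 = 677
t1 - t0 = 495
lambda * (t1-t0) = 0.0442 * 495 = 21.879
R = exp(-21.879)
R = 0.0

0.0


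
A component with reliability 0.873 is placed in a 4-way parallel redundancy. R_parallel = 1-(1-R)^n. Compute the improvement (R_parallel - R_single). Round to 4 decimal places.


R_single = 0.873, n = 4
1 - R_single = 0.127
(1 - R_single)^n = 0.127^4 = 0.0003
R_parallel = 1 - 0.0003 = 0.9997
Improvement = 0.9997 - 0.873
Improvement = 0.1267

0.1267


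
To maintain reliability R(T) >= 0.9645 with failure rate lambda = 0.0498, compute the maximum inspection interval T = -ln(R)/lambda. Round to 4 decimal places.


R_target = 0.9645
lambda = 0.0498
-ln(0.9645) = 0.0361
T = 0.0361 / 0.0498
T = 0.7258

0.7258


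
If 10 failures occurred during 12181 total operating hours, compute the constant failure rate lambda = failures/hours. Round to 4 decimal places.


failures = 10
total_hours = 12181
lambda = 10 / 12181
lambda = 0.0008

0.0008


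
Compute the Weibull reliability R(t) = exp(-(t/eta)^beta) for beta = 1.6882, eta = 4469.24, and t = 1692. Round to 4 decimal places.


beta = 1.6882, eta = 4469.24, t = 1692
t/eta = 1692 / 4469.24 = 0.3786
(t/eta)^beta = 0.3786^1.6882 = 0.194
R(t) = exp(-0.194)
R(t) = 0.8236

0.8236


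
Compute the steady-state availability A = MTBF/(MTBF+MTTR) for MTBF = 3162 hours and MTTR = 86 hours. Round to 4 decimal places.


MTBF = 3162
MTTR = 86
MTBF + MTTR = 3248
A = 3162 / 3248
A = 0.9735

0.9735


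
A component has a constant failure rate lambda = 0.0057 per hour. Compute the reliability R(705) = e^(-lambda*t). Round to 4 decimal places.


lambda = 0.0057
t = 705
lambda * t = 4.0185
R(t) = e^(-4.0185)
R(t) = 0.018

0.018


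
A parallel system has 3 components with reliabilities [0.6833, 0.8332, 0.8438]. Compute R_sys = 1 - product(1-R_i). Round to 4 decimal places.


Components: [0.6833, 0.8332, 0.8438]
(1 - 0.6833) = 0.3167, running product = 0.3167
(1 - 0.8332) = 0.1668, running product = 0.0528
(1 - 0.8438) = 0.1562, running product = 0.0083
Product of (1-R_i) = 0.0083
R_sys = 1 - 0.0083 = 0.9917

0.9917


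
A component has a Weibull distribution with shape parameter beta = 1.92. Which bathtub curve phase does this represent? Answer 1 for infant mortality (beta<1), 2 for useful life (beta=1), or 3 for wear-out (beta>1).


beta = 1.92
Compare beta to 1:
beta < 1 => infant mortality (phase 1)
beta = 1 => useful life (phase 2)
beta > 1 => wear-out (phase 3)
Since beta = 1.92, this is wear-out (increasing failure rate)
Phase = 3

3


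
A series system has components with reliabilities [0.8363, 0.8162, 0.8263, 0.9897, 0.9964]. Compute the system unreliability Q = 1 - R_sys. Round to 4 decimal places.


Components: [0.8363, 0.8162, 0.8263, 0.9897, 0.9964]
After component 1: product = 0.8363
After component 2: product = 0.6826
After component 3: product = 0.564
After component 4: product = 0.5582
After component 5: product = 0.5562
R_sys = 0.5562
Q = 1 - 0.5562 = 0.4438

0.4438


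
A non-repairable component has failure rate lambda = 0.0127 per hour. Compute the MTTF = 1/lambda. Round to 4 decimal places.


lambda = 0.0127
MTTF = 1 / 0.0127
MTTF = 78.7402

78.7402


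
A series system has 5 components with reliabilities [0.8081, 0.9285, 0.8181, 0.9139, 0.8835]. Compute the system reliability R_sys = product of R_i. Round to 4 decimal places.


Components: [0.8081, 0.9285, 0.8181, 0.9139, 0.8835]
After component 1 (R=0.8081): product = 0.8081
After component 2 (R=0.9285): product = 0.7503
After component 3 (R=0.8181): product = 0.6138
After component 4 (R=0.9139): product = 0.561
After component 5 (R=0.8835): product = 0.4956
R_sys = 0.4956

0.4956


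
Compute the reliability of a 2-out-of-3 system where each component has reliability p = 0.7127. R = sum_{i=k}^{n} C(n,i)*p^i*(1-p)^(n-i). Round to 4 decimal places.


k = 2, n = 3, p = 0.7127
i=2: C(3,2)=3 * 0.7127^2 * 0.2873^1 = 0.4378
i=3: C(3,3)=1 * 0.7127^3 * 0.2873^0 = 0.362
R = sum of terms = 0.7998

0.7998


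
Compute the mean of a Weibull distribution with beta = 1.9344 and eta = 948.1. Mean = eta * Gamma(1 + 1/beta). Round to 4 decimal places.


beta = 1.9344, eta = 948.1
1/beta = 0.517
1 + 1/beta = 1.517
Gamma(1.517) = 0.8869
Mean = 948.1 * 0.8869
Mean = 840.8642

840.8642


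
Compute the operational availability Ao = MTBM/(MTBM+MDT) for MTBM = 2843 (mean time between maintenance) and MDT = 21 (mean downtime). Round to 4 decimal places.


MTBM = 2843
MDT = 21
MTBM + MDT = 2864
Ao = 2843 / 2864
Ao = 0.9927

0.9927


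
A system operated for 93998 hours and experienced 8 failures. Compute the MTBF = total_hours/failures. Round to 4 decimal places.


total_hours = 93998
failures = 8
MTBF = 93998 / 8
MTBF = 11749.75

11749.75


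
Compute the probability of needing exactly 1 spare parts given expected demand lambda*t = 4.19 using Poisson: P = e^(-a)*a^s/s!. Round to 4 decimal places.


a = 4.19, s = 1
e^(-a) = e^(-4.19) = 0.0151
a^s = 4.19^1 = 4.19
s! = 1
P = 0.0151 * 4.19 / 1
P = 0.0635

0.0635


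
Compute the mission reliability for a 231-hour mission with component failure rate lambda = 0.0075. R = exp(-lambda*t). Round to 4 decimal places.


lambda = 0.0075
mission_time = 231
lambda * t = 0.0075 * 231 = 1.7325
R = exp(-1.7325)
R = 0.1768

0.1768


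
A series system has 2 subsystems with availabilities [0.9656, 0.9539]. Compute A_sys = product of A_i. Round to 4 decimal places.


Subsystems: [0.9656, 0.9539]
After subsystem 1 (A=0.9656): product = 0.9656
After subsystem 2 (A=0.9539): product = 0.9211
A_sys = 0.9211

0.9211


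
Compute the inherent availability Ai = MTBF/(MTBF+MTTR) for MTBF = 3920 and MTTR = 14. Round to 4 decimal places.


MTBF = 3920
MTTR = 14
MTBF + MTTR = 3934
Ai = 3920 / 3934
Ai = 0.9964

0.9964


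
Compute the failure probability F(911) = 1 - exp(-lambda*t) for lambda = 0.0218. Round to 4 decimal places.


lambda = 0.0218, t = 911
lambda * t = 19.8598
exp(-19.8598) = 0.0
F(t) = 1 - 0.0
F(t) = 1.0

1.0


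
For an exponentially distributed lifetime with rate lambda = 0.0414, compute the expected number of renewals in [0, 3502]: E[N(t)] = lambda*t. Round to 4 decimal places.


lambda = 0.0414
t = 3502
E[N(t)] = lambda * t
E[N(t)] = 0.0414 * 3502
E[N(t)] = 144.9828

144.9828


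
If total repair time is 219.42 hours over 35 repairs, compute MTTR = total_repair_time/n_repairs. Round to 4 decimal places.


total_repair_time = 219.42
n_repairs = 35
MTTR = 219.42 / 35
MTTR = 6.2691

6.2691


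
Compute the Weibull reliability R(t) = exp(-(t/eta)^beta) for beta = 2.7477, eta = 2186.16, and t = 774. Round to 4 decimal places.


beta = 2.7477, eta = 2186.16, t = 774
t/eta = 774 / 2186.16 = 0.354
(t/eta)^beta = 0.354^2.7477 = 0.0577
R(t) = exp(-0.0577)
R(t) = 0.944

0.944


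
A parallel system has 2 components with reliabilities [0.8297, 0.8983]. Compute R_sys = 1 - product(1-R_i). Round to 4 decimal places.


Components: [0.8297, 0.8983]
(1 - 0.8297) = 0.1703, running product = 0.1703
(1 - 0.8983) = 0.1017, running product = 0.0173
Product of (1-R_i) = 0.0173
R_sys = 1 - 0.0173 = 0.9827

0.9827


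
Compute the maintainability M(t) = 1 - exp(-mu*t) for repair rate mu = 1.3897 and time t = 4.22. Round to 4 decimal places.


mu = 1.3897, t = 4.22
mu * t = 1.3897 * 4.22 = 5.8645
exp(-5.8645) = 0.0028
M(t) = 1 - 0.0028
M(t) = 0.9972

0.9972


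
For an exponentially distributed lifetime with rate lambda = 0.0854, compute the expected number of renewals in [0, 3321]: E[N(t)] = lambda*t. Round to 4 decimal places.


lambda = 0.0854
t = 3321
E[N(t)] = lambda * t
E[N(t)] = 0.0854 * 3321
E[N(t)] = 283.6134

283.6134


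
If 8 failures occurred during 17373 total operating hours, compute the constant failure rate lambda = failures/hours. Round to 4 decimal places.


failures = 8
total_hours = 17373
lambda = 8 / 17373
lambda = 0.0005

0.0005


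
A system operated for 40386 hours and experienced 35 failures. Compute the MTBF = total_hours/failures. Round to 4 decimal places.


total_hours = 40386
failures = 35
MTBF = 40386 / 35
MTBF = 1153.8857

1153.8857


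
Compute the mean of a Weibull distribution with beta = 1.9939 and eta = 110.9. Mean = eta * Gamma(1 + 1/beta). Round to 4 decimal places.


beta = 1.9939, eta = 110.9
1/beta = 0.5015
1 + 1/beta = 1.5015
Gamma(1.5015) = 0.8863
Mean = 110.9 * 0.8863
Mean = 98.2882

98.2882


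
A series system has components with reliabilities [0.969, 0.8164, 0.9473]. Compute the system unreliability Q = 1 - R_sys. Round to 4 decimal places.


Components: [0.969, 0.8164, 0.9473]
After component 1: product = 0.969
After component 2: product = 0.7911
After component 3: product = 0.7494
R_sys = 0.7494
Q = 1 - 0.7494 = 0.2506

0.2506


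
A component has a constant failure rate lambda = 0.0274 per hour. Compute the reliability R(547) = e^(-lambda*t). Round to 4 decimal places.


lambda = 0.0274
t = 547
lambda * t = 14.9878
R(t) = e^(-14.9878)
R(t) = 0.0

0.0


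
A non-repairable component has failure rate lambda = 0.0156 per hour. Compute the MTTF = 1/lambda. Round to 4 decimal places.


lambda = 0.0156
MTTF = 1 / 0.0156
MTTF = 64.1026

64.1026


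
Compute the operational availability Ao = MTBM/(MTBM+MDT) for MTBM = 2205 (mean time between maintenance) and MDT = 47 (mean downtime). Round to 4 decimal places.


MTBM = 2205
MDT = 47
MTBM + MDT = 2252
Ao = 2205 / 2252
Ao = 0.9791

0.9791


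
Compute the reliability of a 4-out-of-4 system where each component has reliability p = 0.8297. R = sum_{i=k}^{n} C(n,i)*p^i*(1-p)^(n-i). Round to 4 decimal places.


k = 4, n = 4, p = 0.8297
i=4: C(4,4)=1 * 0.8297^4 * 0.1703^0 = 0.4739
R = sum of terms = 0.4739

0.4739


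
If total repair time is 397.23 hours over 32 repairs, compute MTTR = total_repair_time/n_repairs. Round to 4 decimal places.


total_repair_time = 397.23
n_repairs = 32
MTTR = 397.23 / 32
MTTR = 12.4134

12.4134


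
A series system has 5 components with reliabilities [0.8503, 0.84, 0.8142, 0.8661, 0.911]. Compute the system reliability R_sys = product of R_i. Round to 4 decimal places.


Components: [0.8503, 0.84, 0.8142, 0.8661, 0.911]
After component 1 (R=0.8503): product = 0.8503
After component 2 (R=0.84): product = 0.7143
After component 3 (R=0.8142): product = 0.5815
After component 4 (R=0.8661): product = 0.5037
After component 5 (R=0.911): product = 0.4588
R_sys = 0.4588

0.4588


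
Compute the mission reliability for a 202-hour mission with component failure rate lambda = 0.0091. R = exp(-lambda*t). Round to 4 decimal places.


lambda = 0.0091
mission_time = 202
lambda * t = 0.0091 * 202 = 1.8382
R = exp(-1.8382)
R = 0.1591

0.1591


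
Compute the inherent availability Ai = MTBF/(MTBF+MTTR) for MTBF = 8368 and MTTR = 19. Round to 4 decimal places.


MTBF = 8368
MTTR = 19
MTBF + MTTR = 8387
Ai = 8368 / 8387
Ai = 0.9977

0.9977


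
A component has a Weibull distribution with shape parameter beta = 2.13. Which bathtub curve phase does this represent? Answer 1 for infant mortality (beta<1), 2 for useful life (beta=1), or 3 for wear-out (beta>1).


beta = 2.13
Compare beta to 1:
beta < 1 => infant mortality (phase 1)
beta = 1 => useful life (phase 2)
beta > 1 => wear-out (phase 3)
Since beta = 2.13, this is wear-out (increasing failure rate)
Phase = 3

3


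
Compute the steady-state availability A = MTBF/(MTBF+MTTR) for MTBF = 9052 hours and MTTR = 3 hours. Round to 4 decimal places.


MTBF = 9052
MTTR = 3
MTBF + MTTR = 9055
A = 9052 / 9055
A = 0.9997

0.9997


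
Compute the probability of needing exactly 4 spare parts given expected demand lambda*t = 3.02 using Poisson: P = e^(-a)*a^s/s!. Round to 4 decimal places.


a = 3.02, s = 4
e^(-a) = e^(-3.02) = 0.0488
a^s = 3.02^4 = 83.1817
s! = 24
P = 0.0488 * 83.1817 / 24
P = 0.1691

0.1691


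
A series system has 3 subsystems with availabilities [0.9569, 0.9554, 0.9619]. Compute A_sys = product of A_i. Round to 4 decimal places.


Subsystems: [0.9569, 0.9554, 0.9619]
After subsystem 1 (A=0.9569): product = 0.9569
After subsystem 2 (A=0.9554): product = 0.9142
After subsystem 3 (A=0.9619): product = 0.8794
A_sys = 0.8794

0.8794


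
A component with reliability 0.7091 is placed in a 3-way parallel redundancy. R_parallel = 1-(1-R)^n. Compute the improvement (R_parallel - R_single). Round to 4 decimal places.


R_single = 0.7091, n = 3
1 - R_single = 0.2909
(1 - R_single)^n = 0.2909^3 = 0.0246
R_parallel = 1 - 0.0246 = 0.9754
Improvement = 0.9754 - 0.7091
Improvement = 0.2663

0.2663


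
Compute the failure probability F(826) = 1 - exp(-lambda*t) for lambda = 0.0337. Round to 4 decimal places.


lambda = 0.0337, t = 826
lambda * t = 27.8362
exp(-27.8362) = 0.0
F(t) = 1 - 0.0
F(t) = 1.0

1.0


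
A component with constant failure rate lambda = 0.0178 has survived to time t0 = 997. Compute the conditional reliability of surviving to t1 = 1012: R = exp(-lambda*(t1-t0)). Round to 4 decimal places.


lambda = 0.0178
t0 = 997, t1 = 1012
t1 - t0 = 15
lambda * (t1-t0) = 0.0178 * 15 = 0.267
R = exp(-0.267)
R = 0.7657

0.7657


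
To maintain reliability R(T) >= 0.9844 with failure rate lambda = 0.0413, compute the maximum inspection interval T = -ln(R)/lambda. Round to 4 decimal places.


R_target = 0.9844
lambda = 0.0413
-ln(0.9844) = 0.0157
T = 0.0157 / 0.0413
T = 0.3807

0.3807


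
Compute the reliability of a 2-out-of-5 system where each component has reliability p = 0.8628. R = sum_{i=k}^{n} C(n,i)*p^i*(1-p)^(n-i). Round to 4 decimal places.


k = 2, n = 5, p = 0.8628
i=2: C(5,2)=10 * 0.8628^2 * 0.1372^3 = 0.0192
i=3: C(5,3)=10 * 0.8628^3 * 0.1372^2 = 0.1209
i=4: C(5,4)=5 * 0.8628^4 * 0.1372^1 = 0.3802
i=5: C(5,5)=1 * 0.8628^5 * 0.1372^0 = 0.4781
R = sum of terms = 0.9984

0.9984


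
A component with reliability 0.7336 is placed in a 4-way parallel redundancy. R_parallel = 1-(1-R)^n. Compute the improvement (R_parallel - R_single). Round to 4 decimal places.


R_single = 0.7336, n = 4
1 - R_single = 0.2664
(1 - R_single)^n = 0.2664^4 = 0.005
R_parallel = 1 - 0.005 = 0.995
Improvement = 0.995 - 0.7336
Improvement = 0.2614

0.2614


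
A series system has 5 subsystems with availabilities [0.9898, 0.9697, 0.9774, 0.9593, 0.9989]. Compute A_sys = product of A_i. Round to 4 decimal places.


Subsystems: [0.9898, 0.9697, 0.9774, 0.9593, 0.9989]
After subsystem 1 (A=0.9898): product = 0.9898
After subsystem 2 (A=0.9697): product = 0.9598
After subsystem 3 (A=0.9774): product = 0.9381
After subsystem 4 (A=0.9593): product = 0.8999
After subsystem 5 (A=0.9989): product = 0.8989
A_sys = 0.8989

0.8989


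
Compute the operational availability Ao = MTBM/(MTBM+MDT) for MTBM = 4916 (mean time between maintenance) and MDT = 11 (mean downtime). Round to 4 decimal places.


MTBM = 4916
MDT = 11
MTBM + MDT = 4927
Ao = 4916 / 4927
Ao = 0.9978

0.9978


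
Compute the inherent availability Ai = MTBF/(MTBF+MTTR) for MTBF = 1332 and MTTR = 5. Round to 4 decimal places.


MTBF = 1332
MTTR = 5
MTBF + MTTR = 1337
Ai = 1332 / 1337
Ai = 0.9963

0.9963


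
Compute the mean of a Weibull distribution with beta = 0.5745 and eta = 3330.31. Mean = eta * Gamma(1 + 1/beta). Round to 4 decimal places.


beta = 0.5745, eta = 3330.31
1/beta = 1.7406
1 + 1/beta = 2.7406
Gamma(2.7406) = 1.5961
Mean = 3330.31 * 1.5961
Mean = 5315.5561

5315.5561


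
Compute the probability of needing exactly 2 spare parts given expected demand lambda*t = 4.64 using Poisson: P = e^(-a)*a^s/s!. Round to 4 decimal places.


a = 4.64, s = 2
e^(-a) = e^(-4.64) = 0.0097
a^s = 4.64^2 = 21.5296
s! = 2
P = 0.0097 * 21.5296 / 2
P = 0.104

0.104


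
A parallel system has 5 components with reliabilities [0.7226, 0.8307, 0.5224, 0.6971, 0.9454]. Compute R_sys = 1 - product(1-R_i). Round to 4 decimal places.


Components: [0.7226, 0.8307, 0.5224, 0.6971, 0.9454]
(1 - 0.7226) = 0.2774, running product = 0.2774
(1 - 0.8307) = 0.1693, running product = 0.047
(1 - 0.5224) = 0.4776, running product = 0.0224
(1 - 0.6971) = 0.3029, running product = 0.0068
(1 - 0.9454) = 0.0546, running product = 0.0004
Product of (1-R_i) = 0.0004
R_sys = 1 - 0.0004 = 0.9996

0.9996


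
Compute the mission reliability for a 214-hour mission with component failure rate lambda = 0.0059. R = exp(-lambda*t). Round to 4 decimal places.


lambda = 0.0059
mission_time = 214
lambda * t = 0.0059 * 214 = 1.2626
R = exp(-1.2626)
R = 0.2829

0.2829


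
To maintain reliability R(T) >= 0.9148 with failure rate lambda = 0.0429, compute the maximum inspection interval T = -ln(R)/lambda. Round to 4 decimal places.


R_target = 0.9148
lambda = 0.0429
-ln(0.9148) = 0.089
T = 0.089 / 0.0429
T = 2.0758

2.0758


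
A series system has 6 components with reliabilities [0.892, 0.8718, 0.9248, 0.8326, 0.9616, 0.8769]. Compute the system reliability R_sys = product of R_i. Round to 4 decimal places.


Components: [0.892, 0.8718, 0.9248, 0.8326, 0.9616, 0.8769]
After component 1 (R=0.892): product = 0.892
After component 2 (R=0.8718): product = 0.7776
After component 3 (R=0.9248): product = 0.7192
After component 4 (R=0.8326): product = 0.5988
After component 5 (R=0.9616): product = 0.5758
After component 6 (R=0.8769): product = 0.5049
R_sys = 0.5049

0.5049


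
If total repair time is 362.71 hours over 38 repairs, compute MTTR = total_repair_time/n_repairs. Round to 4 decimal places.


total_repair_time = 362.71
n_repairs = 38
MTTR = 362.71 / 38
MTTR = 9.545

9.545


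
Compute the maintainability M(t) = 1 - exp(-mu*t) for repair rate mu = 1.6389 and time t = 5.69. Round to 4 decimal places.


mu = 1.6389, t = 5.69
mu * t = 1.6389 * 5.69 = 9.3253
exp(-9.3253) = 0.0001
M(t) = 1 - 0.0001
M(t) = 0.9999

0.9999


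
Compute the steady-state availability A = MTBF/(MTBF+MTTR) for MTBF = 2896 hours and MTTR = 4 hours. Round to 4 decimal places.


MTBF = 2896
MTTR = 4
MTBF + MTTR = 2900
A = 2896 / 2900
A = 0.9986

0.9986


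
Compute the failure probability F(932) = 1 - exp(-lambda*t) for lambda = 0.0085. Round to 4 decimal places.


lambda = 0.0085, t = 932
lambda * t = 7.922
exp(-7.922) = 0.0004
F(t) = 1 - 0.0004
F(t) = 0.9996

0.9996


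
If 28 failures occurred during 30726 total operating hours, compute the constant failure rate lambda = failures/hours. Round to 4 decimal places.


failures = 28
total_hours = 30726
lambda = 28 / 30726
lambda = 0.0009

0.0009


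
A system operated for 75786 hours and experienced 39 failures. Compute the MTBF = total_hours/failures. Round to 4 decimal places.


total_hours = 75786
failures = 39
MTBF = 75786 / 39
MTBF = 1943.2308

1943.2308


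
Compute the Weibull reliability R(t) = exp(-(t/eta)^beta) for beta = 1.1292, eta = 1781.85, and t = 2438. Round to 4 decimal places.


beta = 1.1292, eta = 1781.85, t = 2438
t/eta = 2438 / 1781.85 = 1.3682
(t/eta)^beta = 1.3682^1.1292 = 1.4248
R(t) = exp(-1.4248)
R(t) = 0.2406

0.2406


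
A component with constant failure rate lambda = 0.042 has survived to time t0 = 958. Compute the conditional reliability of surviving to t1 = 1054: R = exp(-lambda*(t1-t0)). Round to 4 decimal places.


lambda = 0.042
t0 = 958, t1 = 1054
t1 - t0 = 96
lambda * (t1-t0) = 0.042 * 96 = 4.032
R = exp(-4.032)
R = 0.0177

0.0177


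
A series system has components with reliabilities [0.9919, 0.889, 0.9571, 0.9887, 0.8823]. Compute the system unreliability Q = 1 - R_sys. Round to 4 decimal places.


Components: [0.9919, 0.889, 0.9571, 0.9887, 0.8823]
After component 1: product = 0.9919
After component 2: product = 0.8818
After component 3: product = 0.844
After component 4: product = 0.8344
After component 5: product = 0.7362
R_sys = 0.7362
Q = 1 - 0.7362 = 0.2638

0.2638


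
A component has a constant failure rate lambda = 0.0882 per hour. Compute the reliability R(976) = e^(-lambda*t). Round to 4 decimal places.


lambda = 0.0882
t = 976
lambda * t = 86.0832
R(t) = e^(-86.0832)
R(t) = 0.0

0.0


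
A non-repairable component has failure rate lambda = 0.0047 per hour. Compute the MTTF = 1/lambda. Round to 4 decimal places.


lambda = 0.0047
MTTF = 1 / 0.0047
MTTF = 212.766

212.766


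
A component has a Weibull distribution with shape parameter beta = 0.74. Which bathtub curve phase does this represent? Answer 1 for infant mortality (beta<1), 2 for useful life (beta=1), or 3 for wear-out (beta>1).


beta = 0.74
Compare beta to 1:
beta < 1 => infant mortality (phase 1)
beta = 1 => useful life (phase 2)
beta > 1 => wear-out (phase 3)
Since beta = 0.74, this is infant mortality (decreasing failure rate)
Phase = 1

1


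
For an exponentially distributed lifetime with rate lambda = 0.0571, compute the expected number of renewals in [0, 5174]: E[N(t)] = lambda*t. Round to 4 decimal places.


lambda = 0.0571
t = 5174
E[N(t)] = lambda * t
E[N(t)] = 0.0571 * 5174
E[N(t)] = 295.4354

295.4354


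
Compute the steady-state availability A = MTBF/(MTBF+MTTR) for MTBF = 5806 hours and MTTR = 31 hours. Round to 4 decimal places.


MTBF = 5806
MTTR = 31
MTBF + MTTR = 5837
A = 5806 / 5837
A = 0.9947

0.9947


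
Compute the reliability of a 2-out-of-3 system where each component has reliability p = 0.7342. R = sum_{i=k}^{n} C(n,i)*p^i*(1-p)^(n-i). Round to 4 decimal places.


k = 2, n = 3, p = 0.7342
i=2: C(3,2)=3 * 0.7342^2 * 0.2658^1 = 0.4298
i=3: C(3,3)=1 * 0.7342^3 * 0.2658^0 = 0.3958
R = sum of terms = 0.8256

0.8256
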